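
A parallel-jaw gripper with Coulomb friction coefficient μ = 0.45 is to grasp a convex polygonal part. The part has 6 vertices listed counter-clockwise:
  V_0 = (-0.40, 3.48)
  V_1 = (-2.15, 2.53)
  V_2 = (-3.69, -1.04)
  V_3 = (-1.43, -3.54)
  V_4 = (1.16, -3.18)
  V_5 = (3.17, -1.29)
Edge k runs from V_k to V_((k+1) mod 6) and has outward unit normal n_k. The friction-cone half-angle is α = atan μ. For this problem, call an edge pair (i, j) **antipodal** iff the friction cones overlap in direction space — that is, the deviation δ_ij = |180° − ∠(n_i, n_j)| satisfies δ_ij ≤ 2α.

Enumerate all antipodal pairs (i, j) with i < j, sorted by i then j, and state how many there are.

α = atan 0.45 = 24.23°;  2α = 48.46°
n_0 = (-0.4771, +0.8789)
n_1 = (-0.9182, +0.3961)
n_2 = (-0.7418, -0.6706)
n_3 = (+0.1377, -0.9905)
n_4 = (+0.6850, -0.7285)
n_5 = (+0.8006, +0.5992)
  (0,1): δ = 141.83°  ·
  (0,2): δ = 76.38°  ·
  (0,3): δ = 20.58°  ✓
  (0,4): δ = 14.74°  ✓
  (0,5): δ = 98.32°  ·
  (1,2): δ = 114.55°  ·
  (1,3): δ = 58.75°  ·
  (1,4): δ = 23.43°  ✓
  (1,5): δ = 60.15°  ·
  (2,3): δ = 124.20°  ·
  (2,4): δ = 88.88°  ·
  (2,5): δ = 5.30°  ✓
  (3,4): δ = 144.68°  ·
  (3,5): δ = 61.10°  ·
  (4,5): δ = 96.43°  ·
antipodal pairs: 4

count = 4; pairs: (0,3), (0,4), (1,4), (2,5)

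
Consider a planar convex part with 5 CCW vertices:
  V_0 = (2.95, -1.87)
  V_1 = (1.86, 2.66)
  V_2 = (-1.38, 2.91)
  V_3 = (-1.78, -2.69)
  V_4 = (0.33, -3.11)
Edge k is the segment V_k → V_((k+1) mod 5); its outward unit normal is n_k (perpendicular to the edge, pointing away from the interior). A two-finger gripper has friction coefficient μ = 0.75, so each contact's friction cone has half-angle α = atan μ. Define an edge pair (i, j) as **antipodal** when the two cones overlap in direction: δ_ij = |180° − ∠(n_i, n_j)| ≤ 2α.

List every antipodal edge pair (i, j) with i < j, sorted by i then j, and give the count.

α = atan 0.75 = 36.87°;  2α = 73.74°
n_0 = (+0.9723, +0.2339)
n_1 = (+0.0769, +0.9970)
n_2 = (-0.9975, +0.0712)
n_3 = (-0.1952, -0.9808)
n_4 = (+0.4278, -0.9039)
  (0,1): δ = 107.94°  ·
  (0,2): δ = 17.61°  ✓
  (0,3): δ = 65.21°  ✓
  (0,4): δ = 101.80°  ·
  (1,2): δ = 89.67°  ·
  (1,3): δ = 6.85°  ✓
  (1,4): δ = 29.74°  ✓
  (2,3): δ = 97.17°  ·
  (2,4): δ = 60.59°  ✓
  (3,4): δ = 143.41°  ·
antipodal pairs: 5

count = 5; pairs: (0,2), (0,3), (1,3), (1,4), (2,4)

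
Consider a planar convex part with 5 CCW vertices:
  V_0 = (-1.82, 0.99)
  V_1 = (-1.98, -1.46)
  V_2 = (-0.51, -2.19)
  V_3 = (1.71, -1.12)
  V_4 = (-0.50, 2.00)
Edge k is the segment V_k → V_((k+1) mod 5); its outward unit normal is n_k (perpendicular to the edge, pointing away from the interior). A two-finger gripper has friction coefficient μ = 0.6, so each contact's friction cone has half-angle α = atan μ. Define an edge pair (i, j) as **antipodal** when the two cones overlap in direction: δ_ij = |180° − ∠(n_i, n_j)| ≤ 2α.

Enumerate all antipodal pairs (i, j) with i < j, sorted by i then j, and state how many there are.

count = 4; pairs: (0,2), (0,3), (1,3), (2,4)

α = atan 0.6 = 30.96°;  2α = 61.93°
n_0 = (-0.9979, +0.0652)
n_1 = (-0.4448, -0.8956)
n_2 = (+0.4342, -0.9008)
n_3 = (+0.8160, +0.5780)
n_4 = (-0.6077, +0.7942)
  (0,1): δ = 112.67°  ·
  (0,2): δ = 60.53°  ✓
  (0,3): δ = 39.05°  ✓
  (0,4): δ = 131.16°  ·
  (1,2): δ = 127.86°  ·
  (1,3): δ = 28.28°  ✓
  (1,4): δ = 63.83°  ·
  (2,3): δ = 80.42°  ·
  (2,4): δ = 11.69°  ✓
  (3,4): δ = 87.89°  ·
antipodal pairs: 4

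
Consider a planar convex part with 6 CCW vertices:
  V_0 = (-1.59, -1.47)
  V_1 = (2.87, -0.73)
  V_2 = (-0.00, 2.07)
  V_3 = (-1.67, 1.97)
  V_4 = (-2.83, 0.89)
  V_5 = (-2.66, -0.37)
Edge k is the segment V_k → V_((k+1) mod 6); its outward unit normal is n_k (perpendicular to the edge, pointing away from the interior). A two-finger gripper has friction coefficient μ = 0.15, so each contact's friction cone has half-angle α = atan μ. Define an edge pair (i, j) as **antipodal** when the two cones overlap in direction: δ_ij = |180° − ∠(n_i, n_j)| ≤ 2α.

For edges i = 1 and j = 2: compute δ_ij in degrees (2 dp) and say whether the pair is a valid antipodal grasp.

α = atan 0.15 = 8.53°;  2α = 17.06°
edge 1: e_1 = (-2.87, +2.80);  n_1 = (+0.6983, +0.7158)
edge 2: e_2 = (-1.67, -0.10);  n_2 = (-0.0598, +0.9982)
∠(n_1, n_2) = 47.72°
δ = |180° − 47.72°| = 132.28°
132.28° > 2α = 17.06°  →  invalid

δ = 132.28°, invalid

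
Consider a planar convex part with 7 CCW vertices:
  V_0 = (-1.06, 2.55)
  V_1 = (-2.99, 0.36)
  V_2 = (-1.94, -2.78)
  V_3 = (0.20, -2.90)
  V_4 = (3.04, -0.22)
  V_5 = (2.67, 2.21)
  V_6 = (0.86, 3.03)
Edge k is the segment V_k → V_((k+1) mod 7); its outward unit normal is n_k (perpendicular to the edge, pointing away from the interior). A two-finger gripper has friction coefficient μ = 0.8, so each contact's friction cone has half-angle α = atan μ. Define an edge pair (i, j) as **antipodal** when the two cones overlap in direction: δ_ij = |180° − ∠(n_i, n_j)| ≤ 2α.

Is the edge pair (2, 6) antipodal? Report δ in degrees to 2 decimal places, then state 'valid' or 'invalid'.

α = atan 0.8 = 38.66°;  2α = 77.32°
edge 2: e_2 = (+2.14, -0.12);  n_2 = (-0.0560, -0.9984)
edge 6: e_6 = (-1.92, -0.48);  n_6 = (-0.2425, +0.9701)
∠(n_2, n_6) = 162.75°
δ = |180° − 162.75°| = 17.25°
17.25° ≤ 2α = 77.32°  →  valid

δ = 17.25°, valid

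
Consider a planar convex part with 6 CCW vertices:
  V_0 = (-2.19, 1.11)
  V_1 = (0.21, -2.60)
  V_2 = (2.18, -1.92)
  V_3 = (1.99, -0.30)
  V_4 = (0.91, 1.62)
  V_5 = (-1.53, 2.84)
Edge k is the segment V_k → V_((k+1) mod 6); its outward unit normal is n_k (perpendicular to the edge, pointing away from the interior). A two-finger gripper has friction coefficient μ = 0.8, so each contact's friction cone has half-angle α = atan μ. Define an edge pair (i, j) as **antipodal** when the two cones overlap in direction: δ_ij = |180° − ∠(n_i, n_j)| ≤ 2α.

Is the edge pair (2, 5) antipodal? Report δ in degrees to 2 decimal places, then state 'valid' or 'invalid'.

α = atan 0.8 = 38.66°;  2α = 77.32°
edge 2: e_2 = (-0.19, +1.62);  n_2 = (+0.9932, +0.1165)
edge 5: e_5 = (-0.66, -1.73);  n_5 = (-0.9343, +0.3564)
∠(n_2, n_5) = 152.43°
δ = |180° − 152.43°| = 27.57°
27.57° ≤ 2α = 77.32°  →  valid

δ = 27.57°, valid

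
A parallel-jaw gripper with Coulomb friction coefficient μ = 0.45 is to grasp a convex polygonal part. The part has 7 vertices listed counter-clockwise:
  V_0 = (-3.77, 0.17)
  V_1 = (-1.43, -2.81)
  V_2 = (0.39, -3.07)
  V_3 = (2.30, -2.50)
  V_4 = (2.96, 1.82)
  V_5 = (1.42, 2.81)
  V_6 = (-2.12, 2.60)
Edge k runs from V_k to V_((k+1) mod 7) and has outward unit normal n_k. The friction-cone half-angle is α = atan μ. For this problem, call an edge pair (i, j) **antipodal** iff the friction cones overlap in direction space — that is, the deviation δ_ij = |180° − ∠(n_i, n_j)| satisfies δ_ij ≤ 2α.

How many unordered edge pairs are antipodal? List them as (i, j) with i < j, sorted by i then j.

count = 7; pairs: (0,3), (0,4), (1,4), (1,5), (2,5), (2,6), (3,6)

α = atan 0.45 = 24.23°;  2α = 48.46°
n_0 = (-0.7865, -0.6176)
n_1 = (-0.1414, -0.9899)
n_2 = (+0.2860, -0.9582)
n_3 = (+0.9885, -0.1510)
n_4 = (+0.5408, +0.8412)
n_5 = (-0.0592, +0.9982)
n_6 = (-0.8273, +0.5618)
  (0,1): δ = 136.27°  ·
  (0,2): δ = 111.52°  ·
  (0,3): δ = 46.83°  ✓
  (0,4): δ = 19.12°  ✓
  (0,5): δ = 55.25°  ·
  (0,6): δ = 107.68°  ·
  (1,2): δ = 155.25°  ·
  (1,3): δ = 90.56°  ·
  (1,4): δ = 24.61°  ✓
  (1,5): δ = 11.53°  ✓
  (1,6): δ = 63.95°  ·
  (2,3): δ = 115.30°  ·
  (2,4): δ = 49.35°  ·
  (2,5): δ = 13.22°  ✓
  (2,6): δ = 39.21°  ✓
  (3,4): δ = 114.05°  ·
  (3,5): δ = 77.92°  ·
  (3,6): δ = 25.49°  ✓
  (4,5): δ = 143.87°  ·
  (4,6): δ = 91.44°  ·
  (5,6): δ = 127.57°  ·
antipodal pairs: 7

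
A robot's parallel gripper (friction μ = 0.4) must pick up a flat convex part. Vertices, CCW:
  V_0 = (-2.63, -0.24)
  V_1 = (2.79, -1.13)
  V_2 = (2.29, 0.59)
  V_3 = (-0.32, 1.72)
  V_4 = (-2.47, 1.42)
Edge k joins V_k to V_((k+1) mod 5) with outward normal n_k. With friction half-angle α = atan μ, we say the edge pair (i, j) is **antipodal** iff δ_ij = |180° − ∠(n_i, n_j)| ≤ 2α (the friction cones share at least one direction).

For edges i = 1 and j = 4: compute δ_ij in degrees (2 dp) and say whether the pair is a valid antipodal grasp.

δ = 21.71°, valid

α = atan 0.4 = 21.80°;  2α = 43.60°
edge 1: e_1 = (-0.50, +1.72);  n_1 = (+0.9602, +0.2791)
edge 4: e_4 = (-0.16, -1.66);  n_4 = (-0.9954, +0.0959)
∠(n_1, n_4) = 158.29°
δ = |180° − 158.29°| = 21.71°
21.71° ≤ 2α = 43.60°  →  valid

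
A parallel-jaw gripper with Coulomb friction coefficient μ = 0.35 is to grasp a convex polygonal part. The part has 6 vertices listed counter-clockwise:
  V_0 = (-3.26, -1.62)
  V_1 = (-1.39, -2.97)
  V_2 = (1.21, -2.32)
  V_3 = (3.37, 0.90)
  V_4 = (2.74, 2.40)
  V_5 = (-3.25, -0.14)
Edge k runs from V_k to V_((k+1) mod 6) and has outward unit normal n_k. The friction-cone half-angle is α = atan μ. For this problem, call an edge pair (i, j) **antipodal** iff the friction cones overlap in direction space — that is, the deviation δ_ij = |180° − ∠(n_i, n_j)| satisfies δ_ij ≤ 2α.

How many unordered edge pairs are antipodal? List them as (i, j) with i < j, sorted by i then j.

count = 5; pairs: (0,3), (1,4), (2,4), (2,5), (3,5)

α = atan 0.35 = 19.29°;  2α = 38.58°
n_0 = (-0.5853, -0.8108)
n_1 = (+0.2425, -0.9701)
n_2 = (+0.8305, -0.5571)
n_3 = (+0.9220, +0.3872)
n_4 = (-0.3904, +0.9206)
n_5 = (-1.0000, +0.0068)
  (0,1): δ = 130.14°  ·
  (0,2): δ = 88.03°  ·
  (0,3): δ = 31.39°  ✓
  (0,4): δ = 58.81°  ·
  (0,5): δ = 125.44°  ·
  (1,2): δ = 137.89°  ·
  (1,3): δ = 81.25°  ·
  (1,4): δ = 8.94°  ✓
  (1,5): δ = 75.58°  ·
  (2,3): δ = 123.36°  ·
  (2,4): δ = 33.17°  ✓
  (2,5): δ = 33.47°  ✓
  (3,4): δ = 89.80°  ·
  (3,5): δ = 23.17°  ✓
  (4,5): δ = 113.37°  ·
antipodal pairs: 5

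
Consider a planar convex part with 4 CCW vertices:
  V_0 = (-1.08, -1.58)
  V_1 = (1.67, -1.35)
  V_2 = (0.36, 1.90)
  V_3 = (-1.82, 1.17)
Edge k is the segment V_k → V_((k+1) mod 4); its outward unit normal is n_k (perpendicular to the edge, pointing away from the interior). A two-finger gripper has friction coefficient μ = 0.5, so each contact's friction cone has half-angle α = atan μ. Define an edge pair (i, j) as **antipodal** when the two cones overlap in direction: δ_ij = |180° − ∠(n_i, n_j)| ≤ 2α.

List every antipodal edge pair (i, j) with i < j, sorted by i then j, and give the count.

α = atan 0.5 = 26.57°;  2α = 53.13°
n_0 = (+0.0833, -0.9965)
n_1 = (+0.9275, +0.3738)
n_2 = (-0.3175, +0.9482)
n_3 = (-0.9656, -0.2598)
  (0,1): δ = 72.83°  ·
  (0,2): δ = 13.73°  ✓
  (0,3): δ = 100.28°  ·
  (1,2): δ = 93.44°  ·
  (1,3): δ = 6.89°  ✓
  (2,3): δ = 93.45°  ·
antipodal pairs: 2

count = 2; pairs: (0,2), (1,3)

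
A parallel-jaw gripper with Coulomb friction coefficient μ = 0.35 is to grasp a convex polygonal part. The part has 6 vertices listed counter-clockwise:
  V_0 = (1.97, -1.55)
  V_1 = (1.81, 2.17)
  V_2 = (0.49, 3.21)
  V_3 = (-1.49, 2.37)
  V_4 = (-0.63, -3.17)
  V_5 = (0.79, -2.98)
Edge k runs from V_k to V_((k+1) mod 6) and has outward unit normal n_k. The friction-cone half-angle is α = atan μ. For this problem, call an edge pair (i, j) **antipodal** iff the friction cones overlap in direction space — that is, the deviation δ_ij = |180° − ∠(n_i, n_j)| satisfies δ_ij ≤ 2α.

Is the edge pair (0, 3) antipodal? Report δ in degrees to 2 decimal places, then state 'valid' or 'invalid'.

δ = 6.36°, valid

α = atan 0.35 = 19.29°;  2α = 38.58°
edge 0: e_0 = (-0.16, +3.72);  n_0 = (+0.9991, +0.0430)
edge 3: e_3 = (+0.86, -5.54);  n_3 = (-0.9882, -0.1534)
∠(n_0, n_3) = 173.64°
δ = |180° − 173.64°| = 6.36°
6.36° ≤ 2α = 38.58°  →  valid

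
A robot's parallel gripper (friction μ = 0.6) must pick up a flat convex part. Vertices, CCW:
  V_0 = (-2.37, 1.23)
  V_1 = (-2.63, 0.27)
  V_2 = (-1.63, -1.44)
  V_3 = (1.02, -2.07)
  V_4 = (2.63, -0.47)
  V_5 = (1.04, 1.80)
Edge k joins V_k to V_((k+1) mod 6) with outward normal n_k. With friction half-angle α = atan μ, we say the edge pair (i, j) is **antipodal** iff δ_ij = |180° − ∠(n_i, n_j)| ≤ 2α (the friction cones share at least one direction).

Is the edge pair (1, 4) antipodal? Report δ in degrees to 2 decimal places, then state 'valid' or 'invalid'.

δ = 4.69°, valid

α = atan 0.6 = 30.96°;  2α = 61.93°
edge 1: e_1 = (+1.00, -1.71);  n_1 = (-0.8632, -0.5048)
edge 4: e_4 = (-1.59, +2.27);  n_4 = (+0.8191, +0.5737)
∠(n_1, n_4) = 175.31°
δ = |180° − 175.31°| = 4.69°
4.69° ≤ 2α = 61.93°  →  valid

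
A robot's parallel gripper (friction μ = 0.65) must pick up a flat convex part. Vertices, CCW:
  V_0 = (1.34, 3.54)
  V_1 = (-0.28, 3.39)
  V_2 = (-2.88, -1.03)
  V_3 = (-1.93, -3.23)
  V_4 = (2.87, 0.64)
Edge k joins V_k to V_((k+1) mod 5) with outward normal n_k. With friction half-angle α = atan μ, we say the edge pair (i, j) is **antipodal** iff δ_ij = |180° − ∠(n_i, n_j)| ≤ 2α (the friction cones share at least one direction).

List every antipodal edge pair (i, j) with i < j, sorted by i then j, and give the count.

α = atan 0.65 = 33.02°;  2α = 66.05°
n_0 = (-0.0922, +0.9957)
n_1 = (-0.8619, +0.5070)
n_2 = (-0.9181, -0.3964)
n_3 = (+0.6277, -0.7785)
n_4 = (+0.8845, +0.4666)
  (0,1): δ = 125.76°  ·
  (0,2): δ = 71.93°  ·
  (0,3): δ = 33.59°  ✓
  (0,4): δ = 112.53°  ·
  (1,2): δ = 126.18°  ·
  (1,3): δ = 20.66°  ✓
  (1,4): δ = 58.28°  ✓
  (2,3): δ = 74.48°  ·
  (2,4): δ = 4.46°  ✓
  (3,4): δ = 101.06°  ·
antipodal pairs: 4

count = 4; pairs: (0,3), (1,3), (1,4), (2,4)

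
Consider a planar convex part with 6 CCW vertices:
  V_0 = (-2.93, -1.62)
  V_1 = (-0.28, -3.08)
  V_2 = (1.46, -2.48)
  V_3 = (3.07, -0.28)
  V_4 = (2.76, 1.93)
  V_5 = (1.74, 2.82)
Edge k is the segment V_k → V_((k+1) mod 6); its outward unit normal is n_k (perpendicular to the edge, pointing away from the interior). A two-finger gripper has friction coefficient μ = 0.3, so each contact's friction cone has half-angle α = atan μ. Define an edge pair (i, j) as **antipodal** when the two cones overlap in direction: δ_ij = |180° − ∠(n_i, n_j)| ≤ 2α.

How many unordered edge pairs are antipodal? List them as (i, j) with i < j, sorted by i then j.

count = 3; pairs: (0,4), (1,5), (2,5)

α = atan 0.3 = 16.70°;  2α = 33.40°
n_0 = (-0.4826, -0.8759)
n_1 = (+0.3260, -0.9454)
n_2 = (+0.8070, -0.5906)
n_3 = (+0.9903, +0.1389)
n_4 = (+0.6575, +0.7535)
n_5 = (-0.6890, +0.7247)
  (0,1): δ = 132.12°  ·
  (0,2): δ = 97.35°  ·
  (0,3): δ = 53.16°  ·
  (0,4): δ = 12.25°  ✓
  (0,5): δ = 72.41°  ·
  (1,2): δ = 145.22°  ·
  (1,3): δ = 101.04°  ·
  (1,4): δ = 60.13°  ·
  (1,5): δ = 24.53°  ✓
  (2,3): δ = 135.82°  ·
  (2,4): δ = 94.91°  ·
  (2,5): δ = 10.25°  ✓
  (3,4): δ = 139.09°  ·
  (3,5): δ = 54.43°  ·
  (4,5): δ = 95.34°  ·
antipodal pairs: 3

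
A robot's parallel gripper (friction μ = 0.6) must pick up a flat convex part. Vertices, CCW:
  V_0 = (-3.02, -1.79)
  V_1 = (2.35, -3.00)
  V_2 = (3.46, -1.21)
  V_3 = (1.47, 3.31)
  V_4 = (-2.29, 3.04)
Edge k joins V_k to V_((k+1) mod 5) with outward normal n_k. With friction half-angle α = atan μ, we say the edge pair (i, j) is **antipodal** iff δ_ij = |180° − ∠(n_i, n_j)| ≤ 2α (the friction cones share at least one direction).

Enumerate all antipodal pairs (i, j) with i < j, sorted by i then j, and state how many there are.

α = atan 0.6 = 30.96°;  2α = 61.93°
n_0 = (-0.2198, -0.9755)
n_1 = (+0.8499, -0.5270)
n_2 = (+0.9152, +0.4029)
n_3 = (-0.0716, +0.9974)
n_4 = (-0.9888, +0.1494)
  (0,1): δ = 109.11°  ·
  (0,2): δ = 53.54°  ✓
  (0,3): δ = 16.81°  ✓
  (0,4): δ = 94.10°  ·
  (1,2): δ = 124.43°  ·
  (1,3): δ = 54.09°  ✓
  (1,4): δ = 23.21°  ✓
  (2,3): δ = 109.65°  ·
  (2,4): δ = 32.36°  ✓
  (3,4): δ = 102.70°  ·
antipodal pairs: 5

count = 5; pairs: (0,2), (0,3), (1,3), (1,4), (2,4)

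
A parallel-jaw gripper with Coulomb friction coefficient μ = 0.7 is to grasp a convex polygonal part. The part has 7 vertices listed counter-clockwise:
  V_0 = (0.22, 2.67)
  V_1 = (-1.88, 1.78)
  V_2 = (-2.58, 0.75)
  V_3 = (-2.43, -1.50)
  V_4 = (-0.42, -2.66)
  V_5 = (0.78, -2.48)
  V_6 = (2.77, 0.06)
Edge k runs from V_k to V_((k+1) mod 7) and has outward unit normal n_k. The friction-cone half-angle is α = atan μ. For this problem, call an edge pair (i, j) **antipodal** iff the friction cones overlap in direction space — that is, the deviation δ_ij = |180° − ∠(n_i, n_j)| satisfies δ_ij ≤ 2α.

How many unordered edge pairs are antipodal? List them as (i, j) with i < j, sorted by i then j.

α = atan 0.7 = 34.99°;  2α = 69.98°
n_0 = (-0.3902, +0.9207)
n_1 = (-0.8271, +0.5621)
n_2 = (-0.9978, -0.0665)
n_3 = (-0.4998, -0.8661)
n_4 = (+0.1483, -0.9889)
n_5 = (+0.7872, -0.6167)
n_6 = (+0.7153, +0.6988)
  (0,1): δ = 147.17°  ·
  (0,2): δ = 109.15°  ·
  (0,3): δ = 52.96°  ✓
  (0,4): δ = 14.44°  ✓
  (0,5): δ = 28.95°  ✓
  (0,6): δ = 111.37°  ·
  (1,2): δ = 141.99°  ·
  (1,3): δ = 85.79°  ·
  (1,4): δ = 47.27°  ✓
  (1,5): δ = 3.88°  ✓
  (1,6): δ = 78.53°  ·
  (2,3): δ = 123.80°  ·
  (2,4): δ = 85.28°  ·
  (2,5): δ = 41.89°  ✓
  (2,6): δ = 40.52°  ✓
  (3,4): δ = 141.48°  ·
  (3,5): δ = 98.09°  ·
  (3,6): δ = 15.68°  ✓
  (4,5): δ = 136.61°  ·
  (4,6): δ = 54.20°  ✓
  (5,6): δ = 97.59°  ·
antipodal pairs: 9

count = 9; pairs: (0,3), (0,4), (0,5), (1,4), (1,5), (2,5), (2,6), (3,6), (4,6)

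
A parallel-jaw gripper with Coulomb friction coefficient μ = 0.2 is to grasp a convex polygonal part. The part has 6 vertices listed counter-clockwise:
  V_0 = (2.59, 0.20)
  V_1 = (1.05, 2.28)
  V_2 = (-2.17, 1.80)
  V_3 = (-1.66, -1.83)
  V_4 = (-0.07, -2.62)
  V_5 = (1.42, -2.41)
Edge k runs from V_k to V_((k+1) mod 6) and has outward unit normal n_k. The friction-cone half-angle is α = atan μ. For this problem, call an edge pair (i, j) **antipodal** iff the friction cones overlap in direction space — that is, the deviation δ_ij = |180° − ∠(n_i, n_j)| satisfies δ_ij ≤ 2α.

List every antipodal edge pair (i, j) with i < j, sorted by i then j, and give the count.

α = atan 0.2 = 11.31°;  2α = 22.62°
n_0 = (+0.8037, +0.5950)
n_1 = (-0.1474, +0.9891)
n_2 = (-0.9903, -0.1391)
n_3 = (-0.4450, -0.8956)
n_4 = (+0.1396, -0.9902)
n_5 = (+0.9125, -0.4091)
  (0,1): δ = 118.04°  ·
  (0,2): δ = 28.52°  ·
  (0,3): δ = 27.06°  ·
  (0,4): δ = 61.51°  ·
  (0,5): δ = 119.34°  ·
  (1,2): δ = 90.48°  ·
  (1,3): δ = 34.90°  ·
  (1,4): δ = 0.46°  ✓
  (1,5): δ = 57.38°  ·
  (2,3): δ = 124.42°  ·
  (2,4): δ = 89.98°  ·
  (2,5): δ = 32.14°  ·
  (3,4): δ = 145.56°  ·
  (3,5): δ = 87.72°  ·
  (4,5): δ = 122.17°  ·
antipodal pairs: 1

count = 1; pairs: (1,4)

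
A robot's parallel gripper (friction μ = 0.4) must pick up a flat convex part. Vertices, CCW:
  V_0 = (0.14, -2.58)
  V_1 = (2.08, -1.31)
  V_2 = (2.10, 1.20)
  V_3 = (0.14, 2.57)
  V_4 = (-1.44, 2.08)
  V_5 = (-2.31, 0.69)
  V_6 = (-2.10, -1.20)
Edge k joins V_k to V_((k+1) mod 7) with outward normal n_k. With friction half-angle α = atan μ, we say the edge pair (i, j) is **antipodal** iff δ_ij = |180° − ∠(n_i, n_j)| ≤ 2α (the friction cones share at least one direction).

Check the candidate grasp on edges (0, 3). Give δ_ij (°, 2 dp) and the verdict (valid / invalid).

δ = 15.98°, valid

α = atan 0.4 = 21.80°;  2α = 43.60°
edge 0: e_0 = (+1.94, +1.27);  n_0 = (+0.5477, -0.8367)
edge 3: e_3 = (-1.58, -0.49);  n_3 = (-0.2962, +0.9551)
∠(n_0, n_3) = 164.02°
δ = |180° − 164.02°| = 15.98°
15.98° ≤ 2α = 43.60°  →  valid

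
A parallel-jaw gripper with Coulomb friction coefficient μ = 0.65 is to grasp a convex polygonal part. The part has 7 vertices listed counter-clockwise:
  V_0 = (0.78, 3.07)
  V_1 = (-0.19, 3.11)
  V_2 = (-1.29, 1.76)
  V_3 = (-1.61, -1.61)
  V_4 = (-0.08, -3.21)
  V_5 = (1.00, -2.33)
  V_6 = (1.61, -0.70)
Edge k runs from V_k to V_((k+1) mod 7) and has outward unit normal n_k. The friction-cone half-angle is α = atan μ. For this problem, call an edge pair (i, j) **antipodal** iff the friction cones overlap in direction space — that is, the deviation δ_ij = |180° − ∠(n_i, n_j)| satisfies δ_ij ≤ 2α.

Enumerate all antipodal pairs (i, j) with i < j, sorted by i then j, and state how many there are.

count = 10; pairs: (0,3), (0,4), (1,4), (1,5), (1,6), (2,4), (2,5), (2,6), (3,5), (3,6)

α = atan 0.65 = 33.02°;  2α = 66.05°
n_0 = (+0.0412, +0.9992)
n_1 = (-0.7752, +0.6317)
n_2 = (-0.9955, +0.0945)
n_3 = (-0.7227, -0.6911)
n_4 = (+0.6317, -0.7752)
n_5 = (+0.9366, -0.3505)
n_6 = (+0.9766, +0.2150)
  (0,1): δ = 126.81°  ·
  (0,2): δ = 93.06°  ·
  (0,3): δ = 43.92°  ✓
  (0,4): δ = 41.54°  ✓
  (0,5): δ = 71.84°  ·
  (0,6): δ = 104.78°  ·
  (1,2): δ = 146.25°  ·
  (1,3): δ = 97.11°  ·
  (1,4): δ = 11.65°  ✓
  (1,5): δ = 18.66°  ✓
  (1,6): δ = 51.59°  ✓
  (2,3): δ = 130.86°  ·
  (2,4): δ = 45.40°  ✓
  (2,5): δ = 15.09°  ✓
  (2,6): δ = 17.84°  ✓
  (3,4): δ = 94.55°  ·
  (3,5): δ = 64.24°  ✓
  (3,6): δ = 31.30°  ✓
  (4,5): δ = 149.69°  ·
  (4,6): δ = 116.76°  ·
  (5,6): δ = 147.07°  ·
antipodal pairs: 10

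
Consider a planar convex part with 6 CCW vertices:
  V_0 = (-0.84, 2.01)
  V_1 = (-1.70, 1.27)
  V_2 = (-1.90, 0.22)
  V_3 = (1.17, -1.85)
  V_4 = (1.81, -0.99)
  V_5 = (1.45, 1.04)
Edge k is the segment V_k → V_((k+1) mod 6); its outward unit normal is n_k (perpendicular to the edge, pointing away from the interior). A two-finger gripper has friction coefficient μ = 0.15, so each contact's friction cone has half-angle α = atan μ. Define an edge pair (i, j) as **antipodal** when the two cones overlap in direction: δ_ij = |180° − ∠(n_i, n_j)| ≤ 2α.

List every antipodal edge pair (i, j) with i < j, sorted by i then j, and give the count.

α = atan 0.15 = 8.53°;  2α = 17.06°
n_0 = (-0.6522, +0.7580)
n_1 = (-0.9823, +0.1871)
n_2 = (-0.5591, -0.8291)
n_3 = (+0.8022, -0.5970)
n_4 = (+0.9846, +0.1746)
n_5 = (+0.3900, +0.9208)
  (0,1): δ = 141.50°  ·
  (0,2): δ = 74.70°  ·
  (0,3): δ = 12.63°  ✓
  (0,4): δ = 59.35°  ·
  (0,5): δ = 116.33°  ·
  (1,2): δ = 113.21°  ·
  (1,3): δ = 25.87°  ·
  (1,4): δ = 20.84°  ·
  (1,5): δ = 77.83°  ·
  (2,3): δ = 92.67°  ·
  (2,4): δ = 45.95°  ·
  (2,5): δ = 11.03°  ✓
  (3,4): δ = 133.29°  ·
  (3,5): δ = 76.30°  ·
  (4,5): δ = 123.01°  ·
antipodal pairs: 2

count = 2; pairs: (0,3), (2,5)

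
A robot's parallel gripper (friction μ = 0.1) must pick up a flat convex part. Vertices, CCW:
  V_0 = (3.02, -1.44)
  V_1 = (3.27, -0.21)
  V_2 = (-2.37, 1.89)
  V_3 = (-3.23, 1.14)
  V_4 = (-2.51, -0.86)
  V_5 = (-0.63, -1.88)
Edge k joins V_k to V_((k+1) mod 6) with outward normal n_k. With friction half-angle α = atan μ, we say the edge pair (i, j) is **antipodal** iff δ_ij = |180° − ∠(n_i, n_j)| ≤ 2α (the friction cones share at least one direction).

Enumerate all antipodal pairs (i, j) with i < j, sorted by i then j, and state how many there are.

count = 1; pairs: (1,4)

α = atan 0.1 = 5.71°;  2α = 11.42°
n_0 = (+0.9800, -0.1992)
n_1 = (+0.3489, +0.9371)
n_2 = (-0.6573, +0.7537)
n_3 = (-0.9409, -0.3387)
n_4 = (-0.4769, -0.8790)
n_5 = (+0.1197, -0.9928)
  (0,1): δ = 98.93°  ·
  (0,2): δ = 37.42°  ·
  (0,3): δ = 31.29°  ·
  (0,4): δ = 73.01°  ·
  (0,5): δ = 108.36°  ·
  (1,2): δ = 118.49°  ·
  (1,3): δ = 49.78°  ·
  (1,4): δ = 8.06°  ✓
  (1,5): δ = 27.30°  ·
  (2,3): δ = 111.29°  ·
  (2,4): δ = 69.57°  ·
  (2,5): δ = 34.22°  ·
  (3,4): δ = 138.28°  ·
  (3,5): δ = 102.93°  ·
  (4,5): δ = 144.64°  ·
antipodal pairs: 1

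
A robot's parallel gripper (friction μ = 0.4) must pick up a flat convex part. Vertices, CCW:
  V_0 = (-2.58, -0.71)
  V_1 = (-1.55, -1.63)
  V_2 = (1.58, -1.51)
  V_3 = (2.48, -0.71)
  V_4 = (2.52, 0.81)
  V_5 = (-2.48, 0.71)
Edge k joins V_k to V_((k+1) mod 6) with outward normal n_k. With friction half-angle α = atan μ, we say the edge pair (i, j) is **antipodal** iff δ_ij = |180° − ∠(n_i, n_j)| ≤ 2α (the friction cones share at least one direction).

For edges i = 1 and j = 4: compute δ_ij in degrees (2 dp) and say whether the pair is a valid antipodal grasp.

δ = 1.05°, valid

α = atan 0.4 = 21.80°;  2α = 43.60°
edge 1: e_1 = (+3.13, +0.12);  n_1 = (+0.0383, -0.9993)
edge 4: e_4 = (-5.00, -0.10);  n_4 = (-0.0200, +0.9998)
∠(n_1, n_4) = 178.95°
δ = |180° − 178.95°| = 1.05°
1.05° ≤ 2α = 43.60°  →  valid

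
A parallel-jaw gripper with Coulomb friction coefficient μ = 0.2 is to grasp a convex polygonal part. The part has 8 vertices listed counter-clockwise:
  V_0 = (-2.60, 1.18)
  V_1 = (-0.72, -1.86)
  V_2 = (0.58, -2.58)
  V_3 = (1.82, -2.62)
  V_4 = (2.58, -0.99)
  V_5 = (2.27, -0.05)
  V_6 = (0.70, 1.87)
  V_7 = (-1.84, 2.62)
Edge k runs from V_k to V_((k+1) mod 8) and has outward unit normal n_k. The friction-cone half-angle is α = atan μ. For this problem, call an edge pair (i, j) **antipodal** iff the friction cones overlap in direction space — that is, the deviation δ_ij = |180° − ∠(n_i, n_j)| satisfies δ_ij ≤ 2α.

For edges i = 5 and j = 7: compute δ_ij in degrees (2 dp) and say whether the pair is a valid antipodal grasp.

α = atan 0.2 = 11.31°;  2α = 22.62°
edge 5: e_5 = (-1.57, +1.92);  n_5 = (+0.7741, +0.6330)
edge 7: e_7 = (-0.76, -1.44);  n_7 = (-0.8844, +0.4668)
∠(n_5, n_7) = 112.90°
δ = |180° − 112.90°| = 67.10°
67.10° > 2α = 22.62°  →  invalid

δ = 67.10°, invalid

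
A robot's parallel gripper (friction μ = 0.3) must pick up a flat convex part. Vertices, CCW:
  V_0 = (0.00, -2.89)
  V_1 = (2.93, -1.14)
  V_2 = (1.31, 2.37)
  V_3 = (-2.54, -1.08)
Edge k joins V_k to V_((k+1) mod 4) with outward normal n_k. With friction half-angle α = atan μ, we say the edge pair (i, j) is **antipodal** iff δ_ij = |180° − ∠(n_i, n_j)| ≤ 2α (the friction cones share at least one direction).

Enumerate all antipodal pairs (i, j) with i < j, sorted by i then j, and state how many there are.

count = 2; pairs: (0,2), (1,3)

α = atan 0.3 = 16.70°;  2α = 33.40°
n_0 = (+0.5128, -0.8585)
n_1 = (+0.9080, +0.4191)
n_2 = (-0.6674, +0.7447)
n_3 = (-0.5803, -0.8144)
  (0,1): δ = 96.07°  ·
  (0,2): δ = 11.02°  ✓
  (0,3): δ = 113.68°  ·
  (1,2): δ = 72.91°  ·
  (1,3): δ = 29.75°  ✓
  (2,3): δ = 77.34°  ·
antipodal pairs: 2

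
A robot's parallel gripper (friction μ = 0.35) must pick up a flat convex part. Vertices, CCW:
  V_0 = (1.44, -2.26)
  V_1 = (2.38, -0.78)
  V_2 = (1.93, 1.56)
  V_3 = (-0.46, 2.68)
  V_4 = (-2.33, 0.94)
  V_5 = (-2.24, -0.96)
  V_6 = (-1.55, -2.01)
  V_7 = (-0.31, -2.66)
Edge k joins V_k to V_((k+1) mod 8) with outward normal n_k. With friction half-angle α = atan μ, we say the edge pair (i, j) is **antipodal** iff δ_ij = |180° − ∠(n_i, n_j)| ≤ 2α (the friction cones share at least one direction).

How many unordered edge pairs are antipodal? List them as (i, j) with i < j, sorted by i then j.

count = 8; pairs: (0,3), (0,4), (1,4), (1,5), (2,5), (2,6), (2,7), (3,7)

α = atan 0.35 = 19.29°;  2α = 38.58°
n_0 = (+0.8441, -0.5361)
n_1 = (+0.9820, +0.1888)
n_2 = (+0.4243, +0.9055)
n_3 = (-0.6812, +0.7321)
n_4 = (-0.9989, -0.0473)
n_5 = (-0.8357, -0.5492)
n_6 = (-0.4643, -0.8857)
n_7 = (+0.2228, -0.9749)
  (0,1): δ = 136.69°  ·
  (0,2): δ = 82.69°  ·
  (0,3): δ = 14.64°  ✓
  (0,4): δ = 35.13°  ✓
  (0,5): δ = 65.73°  ·
  (0,6): δ = 94.76°  ·
  (0,7): δ = 135.30°  ·
  (1,2): δ = 125.99°  ·
  (1,3): δ = 57.95°  ·
  (1,4): δ = 8.17°  ✓
  (1,5): δ = 22.43°  ✓
  (1,6): δ = 51.45°  ·
  (1,7): δ = 91.99°  ·
  (2,3): δ = 111.95°  ·
  (2,4): δ = 62.18°  ·
  (2,5): δ = 31.58°  ✓
  (2,6): δ = 2.55°  ✓
  (2,7): δ = 37.98°  ✓
  (3,4): δ = 130.23°  ·
  (3,5): δ = 99.63°  ·
  (3,6): δ = 70.60°  ·
  (3,7): δ = 30.06°  ✓
  (4,5): δ = 149.40°  ·
  (4,6): δ = 120.38°  ·
  (4,7): δ = 79.84°  ·
  (5,6): δ = 150.97°  ·
  (5,7): δ = 110.44°  ·
  (6,7): δ = 139.46°  ·
antipodal pairs: 8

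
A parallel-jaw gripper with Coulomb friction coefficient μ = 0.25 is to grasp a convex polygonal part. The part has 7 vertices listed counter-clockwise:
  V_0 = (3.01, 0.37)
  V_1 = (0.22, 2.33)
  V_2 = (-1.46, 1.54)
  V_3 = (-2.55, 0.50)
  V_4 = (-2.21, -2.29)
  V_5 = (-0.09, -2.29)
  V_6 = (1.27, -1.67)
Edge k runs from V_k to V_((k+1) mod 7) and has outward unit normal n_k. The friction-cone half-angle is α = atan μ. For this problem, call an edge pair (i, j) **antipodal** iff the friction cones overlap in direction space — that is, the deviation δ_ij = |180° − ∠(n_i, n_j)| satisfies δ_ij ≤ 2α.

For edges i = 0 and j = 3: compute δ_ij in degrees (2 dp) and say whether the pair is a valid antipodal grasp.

α = atan 0.25 = 14.04°;  2α = 28.07°
edge 0: e_0 = (-2.79, +1.96);  n_0 = (+0.5748, +0.8183)
edge 3: e_3 = (+0.34, -2.79);  n_3 = (-0.9927, -0.1210)
∠(n_0, n_3) = 132.04°
δ = |180° − 132.04°| = 47.96°
47.96° > 2α = 28.07°  →  invalid

δ = 47.96°, invalid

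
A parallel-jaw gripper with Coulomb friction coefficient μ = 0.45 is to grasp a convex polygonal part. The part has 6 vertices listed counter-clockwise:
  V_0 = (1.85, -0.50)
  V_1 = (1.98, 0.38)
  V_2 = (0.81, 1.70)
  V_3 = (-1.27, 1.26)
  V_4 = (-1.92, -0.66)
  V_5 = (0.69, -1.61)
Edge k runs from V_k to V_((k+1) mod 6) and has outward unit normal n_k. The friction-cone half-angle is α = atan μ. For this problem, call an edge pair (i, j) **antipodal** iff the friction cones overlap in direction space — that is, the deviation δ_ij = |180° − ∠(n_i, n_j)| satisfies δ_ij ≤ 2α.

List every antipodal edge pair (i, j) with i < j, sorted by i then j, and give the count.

α = atan 0.45 = 24.23°;  2α = 48.46°
n_0 = (+0.9893, -0.1461)
n_1 = (+0.7483, +0.6633)
n_2 = (-0.2070, +0.9783)
n_3 = (-0.9472, +0.3207)
n_4 = (-0.3420, -0.9397)
n_5 = (+0.6914, -0.7225)
  (0,1): δ = 130.04°  ·
  (0,2): δ = 69.65°  ·
  (0,3): δ = 10.30°  ✓
  (0,4): δ = 78.40°  ·
  (0,5): δ = 142.14°  ·
  (1,2): δ = 119.61°  ·
  (1,3): δ = 60.26°  ·
  (1,4): δ = 28.45°  ✓
  (1,5): δ = 92.19°  ·
  (2,3): δ = 120.65°  ·
  (2,4): δ = 31.94°  ✓
  (2,5): δ = 31.79°  ✓
  (3,4): δ = 91.30°  ·
  (3,5): δ = 27.56°  ✓
  (4,5): δ = 116.26°  ·
antipodal pairs: 5

count = 5; pairs: (0,3), (1,4), (2,4), (2,5), (3,5)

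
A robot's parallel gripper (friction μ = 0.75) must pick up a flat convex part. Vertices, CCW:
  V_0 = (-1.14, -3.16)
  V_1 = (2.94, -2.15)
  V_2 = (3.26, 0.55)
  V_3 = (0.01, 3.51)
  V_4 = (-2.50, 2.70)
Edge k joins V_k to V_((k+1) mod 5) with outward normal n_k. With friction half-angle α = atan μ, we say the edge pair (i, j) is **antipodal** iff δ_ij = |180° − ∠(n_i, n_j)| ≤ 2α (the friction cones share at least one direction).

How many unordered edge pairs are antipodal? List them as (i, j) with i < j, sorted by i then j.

α = atan 0.75 = 36.87°;  2α = 73.74°
n_0 = (+0.2403, -0.9707)
n_1 = (+0.9930, -0.1177)
n_2 = (+0.6734, +0.7393)
n_3 = (-0.3071, +0.9517)
n_4 = (-0.9741, -0.2261)
  (0,1): δ = 110.66°  ·
  (0,2): δ = 56.23°  ✓
  (0,3): δ = 3.98°  ✓
  (0,4): δ = 89.16°  ·
  (1,2): δ = 125.57°  ·
  (1,3): δ = 65.36°  ✓
  (1,4): δ = 19.83°  ✓
  (2,3): δ = 119.79°  ·
  (2,4): δ = 34.61°  ✓
  (3,4): δ = 94.82°  ·
antipodal pairs: 5

count = 5; pairs: (0,2), (0,3), (1,3), (1,4), (2,4)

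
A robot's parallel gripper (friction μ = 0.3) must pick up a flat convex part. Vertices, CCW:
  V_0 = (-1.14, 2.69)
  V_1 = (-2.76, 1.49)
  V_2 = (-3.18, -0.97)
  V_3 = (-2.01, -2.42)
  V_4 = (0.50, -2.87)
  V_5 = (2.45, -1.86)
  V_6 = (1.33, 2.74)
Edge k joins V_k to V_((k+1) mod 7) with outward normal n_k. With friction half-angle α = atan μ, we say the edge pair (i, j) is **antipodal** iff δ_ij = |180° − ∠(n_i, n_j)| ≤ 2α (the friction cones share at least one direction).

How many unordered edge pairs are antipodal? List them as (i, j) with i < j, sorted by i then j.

count = 5; pairs: (0,4), (1,5), (2,5), (3,6), (4,6)

α = atan 0.3 = 16.70°;  2α = 33.40°
n_0 = (-0.5952, +0.8036)
n_1 = (-0.9857, +0.1683)
n_2 = (-0.7782, -0.6280)
n_3 = (-0.1765, -0.9843)
n_4 = (+0.4599, -0.8880)
n_5 = (+0.9716, +0.2366)
n_6 = (-0.0202, +0.9998)
  (0,1): δ = 136.22°  ·
  (0,2): δ = 87.63°  ·
  (0,3): δ = 46.69°  ·
  (0,4): δ = 9.15°  ✓
  (0,5): δ = 67.16°  ·
  (0,6): δ = 144.63°  ·
  (1,2): δ = 131.41°  ·
  (1,3): δ = 90.48°  ·
  (1,4): δ = 52.93°  ·
  (1,5): δ = 23.37°  ✓
  (1,6): δ = 100.85°  ·
  (2,3): δ = 139.06°  ·
  (2,4): δ = 101.52°  ·
  (2,5): δ = 25.22°  ✓
  (2,6): δ = 52.26°  ·
  (3,4): δ = 142.45°  ·
  (3,5): δ = 66.15°  ·
  (3,6): δ = 11.32°  ✓
  (4,5): δ = 103.70°  ·
  (4,6): δ = 26.22°  ✓
  (5,6): δ = 102.52°  ·
antipodal pairs: 5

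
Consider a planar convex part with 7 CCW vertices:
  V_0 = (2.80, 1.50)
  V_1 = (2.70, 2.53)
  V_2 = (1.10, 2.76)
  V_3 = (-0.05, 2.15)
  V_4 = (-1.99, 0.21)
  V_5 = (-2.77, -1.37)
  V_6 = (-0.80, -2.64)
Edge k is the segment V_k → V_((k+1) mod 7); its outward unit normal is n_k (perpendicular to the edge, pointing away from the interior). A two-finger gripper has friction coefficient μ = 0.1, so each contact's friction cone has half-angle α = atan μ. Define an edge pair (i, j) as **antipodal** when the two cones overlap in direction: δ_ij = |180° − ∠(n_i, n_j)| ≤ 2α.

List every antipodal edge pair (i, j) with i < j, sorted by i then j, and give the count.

count = 1; pairs: (3,6)

α = atan 0.1 = 5.71°;  2α = 11.42°
n_0 = (+0.9953, +0.0966)
n_1 = (+0.1423, +0.9898)
n_2 = (-0.4686, +0.8834)
n_3 = (-0.7071, +0.7071)
n_4 = (-0.8967, +0.4427)
n_5 = (-0.5418, -0.8405)
n_6 = (+0.7546, -0.6562)
  (0,1): δ = 103.73°  ·
  (0,2): δ = 67.60°  ·
  (0,3): δ = 50.55°  ·
  (0,4): δ = 31.82°  ·
  (0,5): δ = 51.65°  ·
  (0,6): δ = 133.45°  ·
  (1,2): δ = 143.88°  ·
  (1,3): δ = 126.82°  ·
  (1,4): δ = 108.09°  ·
  (1,5): δ = 24.63°  ·
  (1,6): δ = 57.17°  ·
  (2,3): δ = 162.94°  ·
  (2,4): δ = 144.22°  ·
  (2,5): δ = 60.75°  ·
  (2,6): δ = 21.05°  ·
  (3,4): δ = 161.27°  ·
  (3,5): δ = 77.81°  ·
  (3,6): δ = 3.99°  ✓
  (4,5): δ = 96.53°  ·
  (4,6): δ = 14.73°  ·
  (5,6): δ = 98.20°  ·
antipodal pairs: 1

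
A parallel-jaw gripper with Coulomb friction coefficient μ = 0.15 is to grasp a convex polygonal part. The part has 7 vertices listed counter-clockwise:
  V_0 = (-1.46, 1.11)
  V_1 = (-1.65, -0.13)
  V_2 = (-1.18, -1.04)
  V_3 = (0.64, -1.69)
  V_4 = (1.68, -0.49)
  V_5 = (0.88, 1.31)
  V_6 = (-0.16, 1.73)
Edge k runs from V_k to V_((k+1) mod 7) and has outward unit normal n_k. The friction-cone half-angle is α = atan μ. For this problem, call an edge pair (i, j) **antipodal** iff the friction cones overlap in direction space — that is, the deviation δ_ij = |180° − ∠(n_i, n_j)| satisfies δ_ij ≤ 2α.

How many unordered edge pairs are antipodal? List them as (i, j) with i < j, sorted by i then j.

α = atan 0.15 = 8.53°;  2α = 17.06°
n_0 = (-0.9885, +0.1515)
n_1 = (-0.8885, -0.4589)
n_2 = (-0.3363, -0.9417)
n_3 = (+0.7557, -0.6549)
n_4 = (+0.9138, +0.4061)
n_5 = (+0.3745, +0.9272)
n_6 = (-0.4305, +0.9026)
  (0,1): δ = 143.97°  ·
  (0,2): δ = 100.94°  ·
  (0,3): δ = 32.20°  ·
  (0,4): δ = 32.67°  ·
  (0,5): δ = 76.72°  ·
  (0,6): δ = 124.21°  ·
  (1,2): δ = 136.97°  ·
  (1,3): δ = 68.23°  ·
  (1,4): δ = 3.35°  ✓
  (1,5): δ = 40.69°  ·
  (1,6): δ = 88.18°  ·
  (2,3): δ = 111.26°  ·
  (2,4): δ = 46.38°  ·
  (2,5): δ = 2.34°  ✓
  (2,6): δ = 45.15°  ·
  (3,4): δ = 115.12°  ·
  (3,5): δ = 71.08°  ·
  (3,6): δ = 23.59°  ·
  (4,5): δ = 135.95°  ·
  (4,6): δ = 88.46°  ·
  (5,6): δ = 132.51°  ·
antipodal pairs: 2

count = 2; pairs: (1,4), (2,5)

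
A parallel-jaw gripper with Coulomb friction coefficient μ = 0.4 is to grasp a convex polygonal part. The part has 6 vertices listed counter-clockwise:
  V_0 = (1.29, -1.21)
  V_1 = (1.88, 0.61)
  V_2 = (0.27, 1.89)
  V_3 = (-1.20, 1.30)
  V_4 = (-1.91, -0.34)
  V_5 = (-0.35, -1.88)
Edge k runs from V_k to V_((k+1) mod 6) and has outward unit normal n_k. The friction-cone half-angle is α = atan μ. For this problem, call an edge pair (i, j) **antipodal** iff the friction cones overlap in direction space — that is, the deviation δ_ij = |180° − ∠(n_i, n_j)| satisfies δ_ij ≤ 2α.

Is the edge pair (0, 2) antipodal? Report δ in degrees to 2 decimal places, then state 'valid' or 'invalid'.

δ = 50.17°, invalid

α = atan 0.4 = 21.80°;  2α = 43.60°
edge 0: e_0 = (+0.59, +1.82);  n_0 = (+0.9513, -0.3084)
edge 2: e_2 = (-1.47, -0.59);  n_2 = (-0.3725, +0.9280)
∠(n_0, n_2) = 129.83°
δ = |180° − 129.83°| = 50.17°
50.17° > 2α = 43.60°  →  invalid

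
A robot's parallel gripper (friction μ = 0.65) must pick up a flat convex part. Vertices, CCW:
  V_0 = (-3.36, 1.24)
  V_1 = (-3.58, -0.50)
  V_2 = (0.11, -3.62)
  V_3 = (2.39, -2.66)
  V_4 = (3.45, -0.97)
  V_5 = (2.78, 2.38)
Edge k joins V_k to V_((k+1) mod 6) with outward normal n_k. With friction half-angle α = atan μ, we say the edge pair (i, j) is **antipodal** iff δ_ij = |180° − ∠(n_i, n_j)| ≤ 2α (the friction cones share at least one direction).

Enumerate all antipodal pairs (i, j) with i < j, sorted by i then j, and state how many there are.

α = atan 0.65 = 33.02°;  2α = 66.05°
n_0 = (-0.9921, +0.1254)
n_1 = (-0.6457, -0.7636)
n_2 = (+0.3881, -0.9216)
n_3 = (+0.8472, -0.5314)
n_4 = (+0.9806, +0.1961)
n_5 = (-0.1825, +0.9832)
  (0,1): δ = 123.01°  ·
  (0,2): δ = 59.96°  ✓
  (0,3): δ = 24.89°  ✓
  (0,4): δ = 18.52°  ✓
  (0,5): δ = 107.72°  ·
  (1,2): δ = 116.95°  ·
  (1,3): δ = 81.88°  ·
  (1,4): δ = 38.47°  ✓
  (1,5): δ = 50.73°  ✓
  (2,3): δ = 144.93°  ·
  (2,4): δ = 101.52°  ·
  (2,5): δ = 12.32°  ✓
  (3,4): δ = 136.59°  ·
  (3,5): δ = 47.39°  ✓
  (4,5): δ = 90.79°  ·
antipodal pairs: 7

count = 7; pairs: (0,2), (0,3), (0,4), (1,4), (1,5), (2,5), (3,5)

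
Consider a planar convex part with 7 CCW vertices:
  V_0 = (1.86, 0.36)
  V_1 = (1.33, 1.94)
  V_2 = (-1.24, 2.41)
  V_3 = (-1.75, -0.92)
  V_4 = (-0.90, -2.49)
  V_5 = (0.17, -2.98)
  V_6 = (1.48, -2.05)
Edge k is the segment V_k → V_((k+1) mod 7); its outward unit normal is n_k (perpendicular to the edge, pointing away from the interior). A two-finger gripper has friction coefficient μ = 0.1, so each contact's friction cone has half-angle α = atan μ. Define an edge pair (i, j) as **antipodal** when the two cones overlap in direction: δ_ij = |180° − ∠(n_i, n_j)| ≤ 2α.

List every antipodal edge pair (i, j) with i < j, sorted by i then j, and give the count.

α = atan 0.1 = 5.71°;  2α = 11.42°
n_0 = (+0.9481, +0.3180)
n_1 = (+0.1799, +0.9837)
n_2 = (-0.9885, +0.1514)
n_3 = (-0.8794, -0.4761)
n_4 = (-0.4164, -0.9092)
n_5 = (+0.5789, -0.8154)
n_6 = (+0.9878, -0.1558)
  (0,1): δ = 118.91°  ·
  (0,2): δ = 27.25°  ·
  (0,3): δ = 9.89°  ✓
  (0,4): δ = 46.85°  ·
  (0,5): δ = 106.83°  ·
  (0,6): δ = 152.50°  ·
  (1,2): δ = 88.34°  ·
  (1,3): δ = 51.21°  ·
  (1,4): δ = 14.24°  ·
  (1,5): δ = 45.74°  ·
  (1,6): δ = 91.40°  ·
  (2,3): δ = 142.86°  ·
  (2,4): δ = 105.90°  ·
  (2,5): δ = 45.92°  ·
  (2,6): δ = 0.25°  ✓
  (3,4): δ = 143.04°  ·
  (3,5): δ = 83.06°  ·
  (3,6): δ = 37.39°  ·
  (4,5): δ = 120.02°  ·
  (4,6): δ = 74.36°  ·
  (5,6): δ = 134.33°  ·
antipodal pairs: 2

count = 2; pairs: (0,3), (2,6)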